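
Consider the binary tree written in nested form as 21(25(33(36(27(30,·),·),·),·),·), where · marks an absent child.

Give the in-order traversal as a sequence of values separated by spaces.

In-order visits the left subtree, then the node, then the right subtree.
At 21: go left to 25.
  At 25: go left to 33.
    At 33: go left to 36.
      At 36: go left to 27.
        At 27: go left to 30.
          30 is a leaf — visit 30.
        Visit 27.
        At 27: no right child.
      Visit 36.
      At 36: no right child.
    Visit 33.
    At 33: no right child.
  Visit 25.
  At 25: no right child.
Visit 21.
At 21: no right child.

30 27 36 33 25 21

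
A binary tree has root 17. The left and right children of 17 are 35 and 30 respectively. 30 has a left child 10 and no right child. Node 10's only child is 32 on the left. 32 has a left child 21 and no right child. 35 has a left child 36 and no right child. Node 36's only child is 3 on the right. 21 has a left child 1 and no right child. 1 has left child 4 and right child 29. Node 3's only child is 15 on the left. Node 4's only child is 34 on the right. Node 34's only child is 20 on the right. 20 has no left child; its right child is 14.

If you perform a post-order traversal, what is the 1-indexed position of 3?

2

Post-order visits the left subtree, then the right subtree, then the node.
At 17: go left to 35.
  At 35: go left to 36.
    At 36: no left child.
    At 36: go right to 3.
      At 3: go left to 15.
        15 is a leaf — visit 15.
      At 3: no right child.
      Visit 3.
    Visit 36.
  At 35: no right child.
  Visit 35.
At 17: go right to 30.
  At 30: go left to 10.
    At 10: go left to 32.
      At 32: go left to 21.
        At 21: go left to 1.
          At 1: go left to 4.
            At 4: no left child.
            At 4: go right to 34.
              At 34: no left child.
              At 34: go right to 20.
                At 20: no left child.
                At 20: go right to 14.
                  14 is a leaf — visit 14.
                Visit 20.
              Visit 34.
            Visit 4.
          At 1: go right to 29.
            29 is a leaf — visit 29.
          Visit 1.
        At 21: no right child.
        Visit 21.
      At 32: no right child.
      Visit 32.
    At 10: no right child.
    Visit 10.
  At 30: no right child.
  Visit 30.
Visit 17.
Full post-order sequence: 15, 3, 36, 35, 14, 20, 34, 4, 29, 1, 21, 32, 10, 30, 17.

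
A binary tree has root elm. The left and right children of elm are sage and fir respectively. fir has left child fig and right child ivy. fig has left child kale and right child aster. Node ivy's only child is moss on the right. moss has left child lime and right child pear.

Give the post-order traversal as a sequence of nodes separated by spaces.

Post-order visits the left subtree, then the right subtree, then the node.
At elm: go left to sage.
  sage is a leaf — visit sage.
At elm: go right to fir.
  At fir: go left to fig.
    At fig: go left to kale.
      kale is a leaf — visit kale.
    At fig: go right to aster.
      aster is a leaf — visit aster.
    Visit fig.
  At fir: go right to ivy.
    At ivy: no left child.
    At ivy: go right to moss.
      At moss: go left to lime.
        lime is a leaf — visit lime.
      At moss: go right to pear.
        pear is a leaf — visit pear.
      Visit moss.
    Visit ivy.
  Visit fir.
Visit elm.

sage kale aster fig lime pear moss ivy fir elm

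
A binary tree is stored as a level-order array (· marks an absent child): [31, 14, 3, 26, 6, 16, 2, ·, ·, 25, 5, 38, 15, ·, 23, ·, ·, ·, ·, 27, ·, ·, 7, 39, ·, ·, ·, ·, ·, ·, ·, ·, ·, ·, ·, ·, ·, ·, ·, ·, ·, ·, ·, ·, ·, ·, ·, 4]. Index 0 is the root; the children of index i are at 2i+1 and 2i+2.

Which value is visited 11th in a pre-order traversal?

38

Pre-order visits the node, then its left subtree, then its right subtree.
Visit 31.
At 31: go left to 14.
  Visit 14.
  At 14: go left to 26.
    26 is a leaf — visit 26.
  At 14: go right to 6.
    Visit 6.
    At 6: go left to 25.
      Visit 25.
      At 25: go left to 27.
        27 is a leaf — visit 27.
      At 25: no right child.
    At 6: go right to 5.
      Visit 5.
      At 5: no left child.
      At 5: go right to 7.
        7 is a leaf — visit 7.
At 31: go right to 3.
  Visit 3.
  At 3: go left to 16.
    Visit 16.
    At 16: go left to 38.
      Visit 38.
      At 38: go left to 39.
        Visit 39.
        At 39: go left to 4.
          4 is a leaf — visit 4.
        At 39: no right child.
      At 38: no right child.
    At 16: go right to 15.
      15 is a leaf — visit 15.
  At 3: go right to 2.
    Visit 2.
    At 2: no left child.
    At 2: go right to 23.
      23 is a leaf — visit 23.
Full pre-order sequence: 31, 14, 26, 6, 25, 27, 5, 7, 3, 16, 38, 39, 4, 15, 2, 23.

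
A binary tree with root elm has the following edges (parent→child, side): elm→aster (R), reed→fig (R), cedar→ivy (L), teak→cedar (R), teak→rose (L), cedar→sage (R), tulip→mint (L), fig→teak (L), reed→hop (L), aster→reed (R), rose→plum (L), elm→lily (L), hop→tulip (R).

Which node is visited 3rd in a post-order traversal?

tulip

Post-order visits the left subtree, then the right subtree, then the node.
At elm: go left to lily.
  lily is a leaf — visit lily.
At elm: go right to aster.
  At aster: no left child.
  At aster: go right to reed.
    At reed: go left to hop.
      At hop: no left child.
      At hop: go right to tulip.
        At tulip: go left to mint.
          mint is a leaf — visit mint.
        At tulip: no right child.
        Visit tulip.
      Visit hop.
    At reed: go right to fig.
      At fig: go left to teak.
        At teak: go left to rose.
          At rose: go left to plum.
            plum is a leaf — visit plum.
          At rose: no right child.
          Visit rose.
        At teak: go right to cedar.
          At cedar: go left to ivy.
            ivy is a leaf — visit ivy.
          At cedar: go right to sage.
            sage is a leaf — visit sage.
          Visit cedar.
        Visit teak.
      At fig: no right child.
      Visit fig.
    Visit reed.
  Visit aster.
Visit elm.
Full post-order sequence: lily, mint, tulip, hop, plum, rose, ivy, sage, cedar, teak, fig, reed, aster, elm.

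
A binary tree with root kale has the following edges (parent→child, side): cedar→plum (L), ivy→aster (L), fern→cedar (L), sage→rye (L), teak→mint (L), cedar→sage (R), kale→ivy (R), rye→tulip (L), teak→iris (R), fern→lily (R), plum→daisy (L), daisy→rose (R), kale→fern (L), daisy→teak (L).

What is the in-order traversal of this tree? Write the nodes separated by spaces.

mint teak iris daisy rose plum cedar tulip rye sage fern lily kale aster ivy

In-order visits the left subtree, then the node, then the right subtree.
At kale: go left to fern.
  At fern: go left to cedar.
    At cedar: go left to plum.
      At plum: go left to daisy.
        At daisy: go left to teak.
          At teak: go left to mint.
            mint is a leaf — visit mint.
          Visit teak.
          At teak: go right to iris.
            iris is a leaf — visit iris.
        Visit daisy.
        At daisy: go right to rose.
          rose is a leaf — visit rose.
      Visit plum.
      At plum: no right child.
    Visit cedar.
    At cedar: go right to sage.
      At sage: go left to rye.
        At rye: go left to tulip.
          tulip is a leaf — visit tulip.
        Visit rye.
        At rye: no right child.
      Visit sage.
      At sage: no right child.
  Visit fern.
  At fern: go right to lily.
    lily is a leaf — visit lily.
Visit kale.
At kale: go right to ivy.
  At ivy: go left to aster.
    aster is a leaf — visit aster.
  Visit ivy.
  At ivy: no right child.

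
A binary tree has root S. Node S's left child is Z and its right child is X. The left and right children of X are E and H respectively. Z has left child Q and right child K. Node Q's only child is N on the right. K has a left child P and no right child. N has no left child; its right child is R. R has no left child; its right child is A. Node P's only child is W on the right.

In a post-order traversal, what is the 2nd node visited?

Post-order visits the left subtree, then the right subtree, then the node.
At S: go left to Z.
  At Z: go left to Q.
    At Q: no left child.
    At Q: go right to N.
      At N: no left child.
      At N: go right to R.
        At R: no left child.
        At R: go right to A.
          A is a leaf — visit A.
        Visit R.
      Visit N.
    Visit Q.
  At Z: go right to K.
    At K: go left to P.
      At P: no left child.
      At P: go right to W.
        W is a leaf — visit W.
      Visit P.
    At K: no right child.
    Visit K.
  Visit Z.
At S: go right to X.
  At X: go left to E.
    E is a leaf — visit E.
  At X: go right to H.
    H is a leaf — visit H.
  Visit X.
Visit S.
Full post-order sequence: A, R, N, Q, W, P, K, Z, E, H, X, S.

R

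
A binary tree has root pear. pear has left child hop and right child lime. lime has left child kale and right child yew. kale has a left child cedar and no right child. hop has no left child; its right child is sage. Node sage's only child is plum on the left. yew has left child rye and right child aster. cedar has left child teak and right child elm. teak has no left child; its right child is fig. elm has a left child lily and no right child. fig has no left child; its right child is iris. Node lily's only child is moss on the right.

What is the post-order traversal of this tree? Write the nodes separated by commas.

plum, sage, hop, iris, fig, teak, moss, lily, elm, cedar, kale, rye, aster, yew, lime, pear

Post-order visits the left subtree, then the right subtree, then the node.
At pear: go left to hop.
  At hop: no left child.
  At hop: go right to sage.
    At sage: go left to plum.
      plum is a leaf — visit plum.
    At sage: no right child.
    Visit sage.
  Visit hop.
At pear: go right to lime.
  At lime: go left to kale.
    At kale: go left to cedar.
      At cedar: go left to teak.
        At teak: no left child.
        At teak: go right to fig.
          At fig: no left child.
          At fig: go right to iris.
            iris is a leaf — visit iris.
          Visit fig.
        Visit teak.
      At cedar: go right to elm.
        At elm: go left to lily.
          At lily: no left child.
          At lily: go right to moss.
            moss is a leaf — visit moss.
          Visit lily.
        At elm: no right child.
        Visit elm.
      Visit cedar.
    At kale: no right child.
    Visit kale.
  At lime: go right to yew.
    At yew: go left to rye.
      rye is a leaf — visit rye.
    At yew: go right to aster.
      aster is a leaf — visit aster.
    Visit yew.
  Visit lime.
Visit pear.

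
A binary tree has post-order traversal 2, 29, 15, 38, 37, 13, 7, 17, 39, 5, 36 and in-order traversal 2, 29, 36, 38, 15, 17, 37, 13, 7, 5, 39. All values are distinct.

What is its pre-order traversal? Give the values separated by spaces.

The last element of post-order is the root; it splits in-order into left and right subtrees.
Root 36: left subtree has 2 nodes {2, 29}, right has 8 {38, 15, 17, 37, 13, 7, 5, 39}.
  Root 29: left subtree has 1 node {2}, right has 0 { }.
  Root 5: left subtree has 6 nodes {38, 15, 17, 37, 13, 7}, right has 1 {39}.
    Root 17: left subtree has 2 nodes {38, 15}, right has 3 {37, 13, 7}.
      Root 38: left subtree has 0 nodes { }, right has 1 {15}.
      Root 7: left subtree has 2 nodes {37, 13}, right has 0 { }.
        Root 13: left subtree has 1 node {37}, right has 0 { }.

36 29 2 5 17 38 15 7 13 37 39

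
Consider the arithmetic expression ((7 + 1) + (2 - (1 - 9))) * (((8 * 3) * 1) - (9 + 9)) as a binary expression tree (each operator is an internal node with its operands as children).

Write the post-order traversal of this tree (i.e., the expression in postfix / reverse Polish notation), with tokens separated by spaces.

Post-order on an expression tree gives postfix notation: for each operator, emit left operand, right operand, then the operator.

7 1 + 2 1 9 - - + 8 3 * 1 * 9 9 + - *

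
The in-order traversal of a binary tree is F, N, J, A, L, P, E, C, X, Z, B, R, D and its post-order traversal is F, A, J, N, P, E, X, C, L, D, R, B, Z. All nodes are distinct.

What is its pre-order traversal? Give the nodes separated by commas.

Z, L, N, F, J, A, C, E, P, X, B, R, D

The last element of post-order is the root; it splits in-order into left and right subtrees.
Root Z: left subtree has 9 nodes {F, N, J, A, L, P, E, C, X}, right has 3 {B, R, D}.
  Root L: left subtree has 4 nodes {F, N, J, A}, right has 4 {P, E, C, X}.
    Root N: left subtree has 1 node {F}, right has 2 {J, A}.
      Root J: left subtree has 0 nodes { }, right has 1 {A}.
    Root C: left subtree has 2 nodes {P, E}, right has 1 {X}.
      Root E: left subtree has 1 node {P}, right has 0 { }.
  Root B: left subtree has 0 nodes { }, right has 2 {R, D}.
    Root R: left subtree has 0 nodes { }, right has 1 {D}.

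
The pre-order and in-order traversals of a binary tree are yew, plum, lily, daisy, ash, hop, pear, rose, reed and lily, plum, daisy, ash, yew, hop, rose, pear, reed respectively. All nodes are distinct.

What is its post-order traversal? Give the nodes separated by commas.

The first element of pre-order is the root; it splits in-order into left and right subtrees.
Root yew: left subtree has 4 nodes {lily, plum, daisy, ash}, right has 4 {hop, rose, pear, reed}.
  Root plum: left subtree has 1 node {lily}, right has 2 {daisy, ash}.
    Root daisy: left subtree has 0 nodes { }, right has 1 {ash}.
  Root hop: left subtree has 0 nodes { }, right has 3 {rose, pear, reed}.
    Root pear: left subtree has 1 node {rose}, right has 1 {reed}.

lily, ash, daisy, plum, rose, reed, pear, hop, yew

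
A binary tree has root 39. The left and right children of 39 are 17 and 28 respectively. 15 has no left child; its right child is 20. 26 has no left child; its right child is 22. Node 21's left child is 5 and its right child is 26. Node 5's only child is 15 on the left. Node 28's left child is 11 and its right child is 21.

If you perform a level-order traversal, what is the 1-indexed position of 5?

6

Level-order visits nodes level by level from the root, left to right within each level.
Level 0: 39
Level 1: 17, 28
Level 2: 11, 21
Level 3: 5, 26
Level 4: 15, 22
Level 5: 20
Full level-order sequence: 39, 17, 28, 11, 21, 5, 26, 15, 22, 20.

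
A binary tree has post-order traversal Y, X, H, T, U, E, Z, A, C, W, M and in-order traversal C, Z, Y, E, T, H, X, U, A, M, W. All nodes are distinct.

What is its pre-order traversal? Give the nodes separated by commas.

The last element of post-order is the root; it splits in-order into left and right subtrees.
Root M: left subtree has 9 nodes {C, Z, Y, E, T, H, X, U, A}, right has 1 {W}.
  Root C: left subtree has 0 nodes { }, right has 8 {Z, Y, E, T, H, X, U, A}.
    Root A: left subtree has 7 nodes {Z, Y, E, T, H, X, U}, right has 0 { }.
      Root Z: left subtree has 0 nodes { }, right has 6 {Y, E, T, H, X, U}.
        Root E: left subtree has 1 node {Y}, right has 4 {T, H, X, U}.
          Root U: left subtree has 3 nodes {T, H, X}, right has 0 { }.
            Root T: left subtree has 0 nodes { }, right has 2 {H, X}.
              Root H: left subtree has 0 nodes { }, right has 1 {X}.

M, C, A, Z, E, Y, U, T, H, X, W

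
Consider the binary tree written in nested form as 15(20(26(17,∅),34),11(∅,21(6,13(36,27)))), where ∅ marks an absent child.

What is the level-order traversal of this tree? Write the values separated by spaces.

Level-order visits nodes level by level from the root, left to right within each level.
Level 0: 15
Level 1: 20, 11
Level 2: 26, 34, 21
Level 3: 17, 6, 13
Level 4: 36, 27

15 20 11 26 34 21 17 6 13 36 27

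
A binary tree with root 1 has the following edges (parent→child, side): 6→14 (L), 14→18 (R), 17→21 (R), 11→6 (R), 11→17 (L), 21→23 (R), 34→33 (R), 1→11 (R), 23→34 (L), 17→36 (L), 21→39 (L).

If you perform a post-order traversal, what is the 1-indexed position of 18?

8

Post-order visits the left subtree, then the right subtree, then the node.
At 1: no left child.
At 1: go right to 11.
  At 11: go left to 17.
    At 17: go left to 36.
      36 is a leaf — visit 36.
    At 17: go right to 21.
      At 21: go left to 39.
        39 is a leaf — visit 39.
      At 21: go right to 23.
        At 23: go left to 34.
          At 34: no left child.
          At 34: go right to 33.
            33 is a leaf — visit 33.
          Visit 34.
        At 23: no right child.
        Visit 23.
      Visit 21.
    Visit 17.
  At 11: go right to 6.
    At 6: go left to 14.
      At 14: no left child.
      At 14: go right to 18.
        18 is a leaf — visit 18.
      Visit 14.
    At 6: no right child.
    Visit 6.
  Visit 11.
Visit 1.
Full post-order sequence: 36, 39, 33, 34, 23, 21, 17, 18, 14, 6, 11, 1.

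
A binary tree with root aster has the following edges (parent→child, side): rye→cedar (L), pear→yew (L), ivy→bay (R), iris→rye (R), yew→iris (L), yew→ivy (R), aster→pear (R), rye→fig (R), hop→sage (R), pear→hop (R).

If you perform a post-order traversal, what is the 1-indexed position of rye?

Post-order visits the left subtree, then the right subtree, then the node.
At aster: no left child.
At aster: go right to pear.
  At pear: go left to yew.
    At yew: go left to iris.
      At iris: no left child.
      At iris: go right to rye.
        At rye: go left to cedar.
          cedar is a leaf — visit cedar.
        At rye: go right to fig.
          fig is a leaf — visit fig.
        Visit rye.
      Visit iris.
    At yew: go right to ivy.
      At ivy: no left child.
      At ivy: go right to bay.
        bay is a leaf — visit bay.
      Visit ivy.
    Visit yew.
  At pear: go right to hop.
    At hop: no left child.
    At hop: go right to sage.
      sage is a leaf — visit sage.
    Visit hop.
  Visit pear.
Visit aster.
Full post-order sequence: cedar, fig, rye, iris, bay, ivy, yew, sage, hop, pear, aster.

3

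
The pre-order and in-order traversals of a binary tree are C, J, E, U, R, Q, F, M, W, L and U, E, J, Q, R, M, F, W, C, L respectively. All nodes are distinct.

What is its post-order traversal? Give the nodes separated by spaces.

U E Q M W F R J L C

The first element of pre-order is the root; it splits in-order into left and right subtrees.
Root C: left subtree has 8 nodes {U, E, J, Q, R, M, F, W}, right has 1 {L}.
  Root J: left subtree has 2 nodes {U, E}, right has 5 {Q, R, M, F, W}.
    Root E: left subtree has 1 node {U}, right has 0 { }.
    Root R: left subtree has 1 node {Q}, right has 3 {M, F, W}.
      Root F: left subtree has 1 node {M}, right has 1 {W}.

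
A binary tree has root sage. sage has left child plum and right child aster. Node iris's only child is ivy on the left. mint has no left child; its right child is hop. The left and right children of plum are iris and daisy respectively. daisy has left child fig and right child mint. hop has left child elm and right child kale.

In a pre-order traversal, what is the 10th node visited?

Pre-order visits the node, then its left subtree, then its right subtree.
Visit sage.
At sage: go left to plum.
  Visit plum.
  At plum: go left to iris.
    Visit iris.
    At iris: go left to ivy.
      ivy is a leaf — visit ivy.
    At iris: no right child.
  At plum: go right to daisy.
    Visit daisy.
    At daisy: go left to fig.
      fig is a leaf — visit fig.
    At daisy: go right to mint.
      Visit mint.
      At mint: no left child.
      At mint: go right to hop.
        Visit hop.
        At hop: go left to elm.
          elm is a leaf — visit elm.
        At hop: go right to kale.
          kale is a leaf — visit kale.
At sage: go right to aster.
  aster is a leaf — visit aster.
Full pre-order sequence: sage, plum, iris, ivy, daisy, fig, mint, hop, elm, kale, aster.

kale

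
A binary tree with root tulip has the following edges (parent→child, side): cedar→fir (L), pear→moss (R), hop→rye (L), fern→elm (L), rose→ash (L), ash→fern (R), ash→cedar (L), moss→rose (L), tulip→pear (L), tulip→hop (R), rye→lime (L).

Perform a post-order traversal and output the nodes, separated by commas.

fir, cedar, elm, fern, ash, rose, moss, pear, lime, rye, hop, tulip

Post-order visits the left subtree, then the right subtree, then the node.
At tulip: go left to pear.
  At pear: no left child.
  At pear: go right to moss.
    At moss: go left to rose.
      At rose: go left to ash.
        At ash: go left to cedar.
          At cedar: go left to fir.
            fir is a leaf — visit fir.
          At cedar: no right child.
          Visit cedar.
        At ash: go right to fern.
          At fern: go left to elm.
            elm is a leaf — visit elm.
          At fern: no right child.
          Visit fern.
        Visit ash.
      At rose: no right child.
      Visit rose.
    At moss: no right child.
    Visit moss.
  Visit pear.
At tulip: go right to hop.
  At hop: go left to rye.
    At rye: go left to lime.
      lime is a leaf — visit lime.
    At rye: no right child.
    Visit rye.
  At hop: no right child.
  Visit hop.
Visit tulip.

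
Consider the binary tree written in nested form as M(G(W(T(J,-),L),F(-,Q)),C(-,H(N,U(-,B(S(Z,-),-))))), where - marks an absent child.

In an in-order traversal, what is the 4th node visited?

L

In-order visits the left subtree, then the node, then the right subtree.
At M: go left to G.
  At G: go left to W.
    At W: go left to T.
      At T: go left to J.
        J is a leaf — visit J.
      Visit T.
      At T: no right child.
    Visit W.
    At W: go right to L.
      L is a leaf — visit L.
  Visit G.
  At G: go right to F.
    At F: no left child.
    Visit F.
    At F: go right to Q.
      Q is a leaf — visit Q.
Visit M.
At M: go right to C.
  At C: no left child.
  Visit C.
  At C: go right to H.
    At H: go left to N.
      N is a leaf — visit N.
    Visit H.
    At H: go right to U.
      At U: no left child.
      Visit U.
      At U: go right to B.
        At B: go left to S.
          At S: go left to Z.
            Z is a leaf — visit Z.
          Visit S.
          At S: no right child.
        Visit B.
        At B: no right child.
Full in-order sequence: J, T, W, L, G, F, Q, M, C, N, H, U, Z, S, B.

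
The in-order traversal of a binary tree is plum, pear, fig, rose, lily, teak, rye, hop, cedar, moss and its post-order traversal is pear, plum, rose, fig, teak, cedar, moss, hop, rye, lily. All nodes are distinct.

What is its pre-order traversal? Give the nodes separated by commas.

lily, fig, plum, pear, rose, rye, teak, hop, moss, cedar

The last element of post-order is the root; it splits in-order into left and right subtrees.
Root lily: left subtree has 4 nodes {plum, pear, fig, rose}, right has 5 {teak, rye, hop, cedar, moss}.
  Root fig: left subtree has 2 nodes {plum, pear}, right has 1 {rose}.
    Root plum: left subtree has 0 nodes { }, right has 1 {pear}.
  Root rye: left subtree has 1 node {teak}, right has 3 {hop, cedar, moss}.
    Root hop: left subtree has 0 nodes { }, right has 2 {cedar, moss}.
      Root moss: left subtree has 1 node {cedar}, right has 0 { }.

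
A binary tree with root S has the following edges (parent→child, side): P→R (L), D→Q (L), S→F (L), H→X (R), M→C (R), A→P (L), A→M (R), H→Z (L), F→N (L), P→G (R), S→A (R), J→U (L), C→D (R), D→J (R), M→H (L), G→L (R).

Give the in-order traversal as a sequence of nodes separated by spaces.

N F S R P G L A Z H X M C Q D U J

In-order visits the left subtree, then the node, then the right subtree.
At S: go left to F.
  At F: go left to N.
    N is a leaf — visit N.
  Visit F.
  At F: no right child.
Visit S.
At S: go right to A.
  At A: go left to P.
    At P: go left to R.
      R is a leaf — visit R.
    Visit P.
    At P: go right to G.
      At G: no left child.
      Visit G.
      At G: go right to L.
        L is a leaf — visit L.
  Visit A.
  At A: go right to M.
    At M: go left to H.
      At H: go left to Z.
        Z is a leaf — visit Z.
      Visit H.
      At H: go right to X.
        X is a leaf — visit X.
    Visit M.
    At M: go right to C.
      At C: no left child.
      Visit C.
      At C: go right to D.
        At D: go left to Q.
          Q is a leaf — visit Q.
        Visit D.
        At D: go right to J.
          At J: go left to U.
            U is a leaf — visit U.
          Visit J.
          At J: no right child.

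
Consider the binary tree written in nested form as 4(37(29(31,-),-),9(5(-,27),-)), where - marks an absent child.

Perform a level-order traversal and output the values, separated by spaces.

Level-order visits nodes level by level from the root, left to right within each level.
Level 0: 4
Level 1: 37, 9
Level 2: 29, 5
Level 3: 31, 27

4 37 9 29 5 31 27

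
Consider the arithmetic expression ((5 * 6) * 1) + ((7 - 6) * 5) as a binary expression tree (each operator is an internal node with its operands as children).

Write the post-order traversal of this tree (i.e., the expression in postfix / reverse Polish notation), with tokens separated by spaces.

5 6 * 1 * 7 6 - 5 * +

Post-order on an expression tree gives postfix notation: for each operator, emit left operand, right operand, then the operator.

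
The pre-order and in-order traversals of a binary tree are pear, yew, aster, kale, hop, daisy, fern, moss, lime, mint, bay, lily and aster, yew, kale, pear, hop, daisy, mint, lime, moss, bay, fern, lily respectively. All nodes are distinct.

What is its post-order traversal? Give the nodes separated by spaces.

aster kale yew mint lime bay moss lily fern daisy hop pear

The first element of pre-order is the root; it splits in-order into left and right subtrees.
Root pear: left subtree has 3 nodes {aster, yew, kale}, right has 8 {hop, daisy, mint, lime, moss, bay, fern, lily}.
  Root yew: left subtree has 1 node {aster}, right has 1 {kale}.
  Root hop: left subtree has 0 nodes { }, right has 7 {daisy, mint, lime, moss, bay, fern, lily}.
    Root daisy: left subtree has 0 nodes { }, right has 6 {mint, lime, moss, bay, fern, lily}.
      Root fern: left subtree has 4 nodes {mint, lime, moss, bay}, right has 1 {lily}.
        Root moss: left subtree has 2 nodes {mint, lime}, right has 1 {bay}.
          Root lime: left subtree has 1 node {mint}, right has 0 { }.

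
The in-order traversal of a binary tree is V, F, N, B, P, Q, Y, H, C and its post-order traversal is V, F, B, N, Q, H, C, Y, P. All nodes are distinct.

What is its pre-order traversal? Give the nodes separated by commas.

P, N, F, V, B, Y, Q, C, H

The last element of post-order is the root; it splits in-order into left and right subtrees.
Root P: left subtree has 4 nodes {V, F, N, B}, right has 4 {Q, Y, H, C}.
  Root N: left subtree has 2 nodes {V, F}, right has 1 {B}.
    Root F: left subtree has 1 node {V}, right has 0 { }.
  Root Y: left subtree has 1 node {Q}, right has 2 {H, C}.
    Root C: left subtree has 1 node {H}, right has 0 { }.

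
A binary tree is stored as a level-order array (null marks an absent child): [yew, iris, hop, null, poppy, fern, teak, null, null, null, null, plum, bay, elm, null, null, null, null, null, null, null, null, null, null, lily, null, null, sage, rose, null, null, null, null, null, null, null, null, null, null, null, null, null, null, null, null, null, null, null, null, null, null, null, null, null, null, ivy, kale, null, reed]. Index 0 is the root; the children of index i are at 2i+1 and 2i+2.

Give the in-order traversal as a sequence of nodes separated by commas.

iris, poppy, yew, plum, lily, fern, bay, hop, ivy, sage, kale, elm, rose, reed, teak

In-order visits the left subtree, then the node, then the right subtree.
At yew: go left to iris.
  At iris: no left child.
  Visit iris.
  At iris: go right to poppy.
    poppy is a leaf — visit poppy.
Visit yew.
At yew: go right to hop.
  At hop: go left to fern.
    At fern: go left to plum.
      At plum: no left child.
      Visit plum.
      At plum: go right to lily.
        lily is a leaf — visit lily.
    Visit fern.
    At fern: go right to bay.
      bay is a leaf — visit bay.
  Visit hop.
  At hop: go right to teak.
    At teak: go left to elm.
      At elm: go left to sage.
        At sage: go left to ivy.
          ivy is a leaf — visit ivy.
        Visit sage.
        At sage: go right to kale.
          kale is a leaf — visit kale.
      Visit elm.
      At elm: go right to rose.
        At rose: no left child.
        Visit rose.
        At rose: go right to reed.
          reed is a leaf — visit reed.
    Visit teak.
    At teak: no right child.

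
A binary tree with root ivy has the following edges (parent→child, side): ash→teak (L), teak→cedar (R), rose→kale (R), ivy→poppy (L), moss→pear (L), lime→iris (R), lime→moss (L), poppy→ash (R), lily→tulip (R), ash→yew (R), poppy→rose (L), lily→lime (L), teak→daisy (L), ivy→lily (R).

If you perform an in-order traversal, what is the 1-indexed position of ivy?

In-order visits the left subtree, then the node, then the right subtree.
At ivy: go left to poppy.
  At poppy: go left to rose.
    At rose: no left child.
    Visit rose.
    At rose: go right to kale.
      kale is a leaf — visit kale.
  Visit poppy.
  At poppy: go right to ash.
    At ash: go left to teak.
      At teak: go left to daisy.
        daisy is a leaf — visit daisy.
      Visit teak.
      At teak: go right to cedar.
        cedar is a leaf — visit cedar.
    Visit ash.
    At ash: go right to yew.
      yew is a leaf — visit yew.
Visit ivy.
At ivy: go right to lily.
  At lily: go left to lime.
    At lime: go left to moss.
      At moss: go left to pear.
        pear is a leaf — visit pear.
      Visit moss.
      At moss: no right child.
    Visit lime.
    At lime: go right to iris.
      iris is a leaf — visit iris.
  Visit lily.
  At lily: go right to tulip.
    tulip is a leaf — visit tulip.
Full in-order sequence: rose, kale, poppy, daisy, teak, cedar, ash, yew, ivy, pear, moss, lime, iris, lily, tulip.

9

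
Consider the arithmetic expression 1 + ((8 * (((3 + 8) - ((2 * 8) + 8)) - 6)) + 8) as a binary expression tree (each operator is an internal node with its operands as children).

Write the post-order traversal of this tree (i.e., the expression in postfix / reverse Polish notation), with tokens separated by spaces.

Post-order on an expression tree gives postfix notation: for each operator, emit left operand, right operand, then the operator.

1 8 3 8 + 2 8 * 8 + - 6 - * 8 + +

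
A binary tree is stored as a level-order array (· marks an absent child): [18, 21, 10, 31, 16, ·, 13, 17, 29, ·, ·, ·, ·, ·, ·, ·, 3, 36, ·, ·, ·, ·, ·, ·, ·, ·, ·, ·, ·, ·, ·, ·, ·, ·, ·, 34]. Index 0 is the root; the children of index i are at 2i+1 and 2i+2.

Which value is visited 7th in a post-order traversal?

Post-order visits the left subtree, then the right subtree, then the node.
At 18: go left to 21.
  At 21: go left to 31.
    At 31: go left to 17.
      At 17: no left child.
      At 17: go right to 3.
        3 is a leaf — visit 3.
      Visit 17.
    At 31: go right to 29.
      At 29: go left to 36.
        At 36: go left to 34.
          34 is a leaf — visit 34.
        At 36: no right child.
        Visit 36.
      At 29: no right child.
      Visit 29.
    Visit 31.
  At 21: go right to 16.
    16 is a leaf — visit 16.
  Visit 21.
At 18: go right to 10.
  At 10: no left child.
  At 10: go right to 13.
    13 is a leaf — visit 13.
  Visit 10.
Visit 18.
Full post-order sequence: 3, 17, 34, 36, 29, 31, 16, 21, 13, 10, 18.

16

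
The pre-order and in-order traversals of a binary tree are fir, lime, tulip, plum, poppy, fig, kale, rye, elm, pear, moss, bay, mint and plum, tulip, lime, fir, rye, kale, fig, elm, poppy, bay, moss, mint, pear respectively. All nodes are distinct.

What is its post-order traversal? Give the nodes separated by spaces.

The first element of pre-order is the root; it splits in-order into left and right subtrees.
Root fir: left subtree has 3 nodes {plum, tulip, lime}, right has 9 {rye, kale, fig, elm, poppy, bay, moss, mint, pear}.
  Root lime: left subtree has 2 nodes {plum, tulip}, right has 0 { }.
    Root tulip: left subtree has 1 node {plum}, right has 0 { }.
  Root poppy: left subtree has 4 nodes {rye, kale, fig, elm}, right has 4 {bay, moss, mint, pear}.
    Root fig: left subtree has 2 nodes {rye, kale}, right has 1 {elm}.
      Root kale: left subtree has 1 node {rye}, right has 0 { }.
    Root pear: left subtree has 3 nodes {bay, moss, mint}, right has 0 { }.
      Root moss: left subtree has 1 node {bay}, right has 1 {mint}.

plum tulip lime rye kale elm fig bay mint moss pear poppy fir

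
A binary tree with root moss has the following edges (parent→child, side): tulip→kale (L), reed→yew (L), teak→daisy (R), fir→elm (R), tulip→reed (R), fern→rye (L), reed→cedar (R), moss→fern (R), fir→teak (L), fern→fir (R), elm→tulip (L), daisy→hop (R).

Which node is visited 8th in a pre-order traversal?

Pre-order visits the node, then its left subtree, then its right subtree.
Visit moss.
At moss: no left child.
At moss: go right to fern.
  Visit fern.
  At fern: go left to rye.
    rye is a leaf — visit rye.
  At fern: go right to fir.
    Visit fir.
    At fir: go left to teak.
      Visit teak.
      At teak: no left child.
      At teak: go right to daisy.
        Visit daisy.
        At daisy: no left child.
        At daisy: go right to hop.
          hop is a leaf — visit hop.
    At fir: go right to elm.
      Visit elm.
      At elm: go left to tulip.
        Visit tulip.
        At tulip: go left to kale.
          kale is a leaf — visit kale.
        At tulip: go right to reed.
          Visit reed.
          At reed: go left to yew.
            yew is a leaf — visit yew.
          At reed: go right to cedar.
            cedar is a leaf — visit cedar.
      At elm: no right child.
Full pre-order sequence: moss, fern, rye, fir, teak, daisy, hop, elm, tulip, kale, reed, yew, cedar.

elm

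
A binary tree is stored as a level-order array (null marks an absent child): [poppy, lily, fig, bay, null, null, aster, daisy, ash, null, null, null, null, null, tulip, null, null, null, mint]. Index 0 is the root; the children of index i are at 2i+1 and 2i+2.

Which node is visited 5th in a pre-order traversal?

ash

Pre-order visits the node, then its left subtree, then its right subtree.
Visit poppy.
At poppy: go left to lily.
  Visit lily.
  At lily: go left to bay.
    Visit bay.
    At bay: go left to daisy.
      daisy is a leaf — visit daisy.
    At bay: go right to ash.
      Visit ash.
      At ash: no left child.
      At ash: go right to mint.
        mint is a leaf — visit mint.
  At lily: no right child.
At poppy: go right to fig.
  Visit fig.
  At fig: no left child.
  At fig: go right to aster.
    Visit aster.
    At aster: no left child.
    At aster: go right to tulip.
      tulip is a leaf — visit tulip.
Full pre-order sequence: poppy, lily, bay, daisy, ash, mint, fig, aster, tulip.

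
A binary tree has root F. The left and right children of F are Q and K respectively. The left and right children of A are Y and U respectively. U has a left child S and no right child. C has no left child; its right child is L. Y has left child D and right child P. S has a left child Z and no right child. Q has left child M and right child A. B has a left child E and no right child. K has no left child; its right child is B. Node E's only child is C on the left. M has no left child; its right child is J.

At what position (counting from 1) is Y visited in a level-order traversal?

Level-order visits nodes level by level from the root, left to right within each level.
Level 0: F
Level 1: Q, K
Level 2: M, A, B
Level 3: J, Y, U, E
Level 4: D, P, S, C
Level 5: Z, L
Full level-order sequence: F, Q, K, M, A, B, J, Y, U, E, D, P, S, C, Z, L.

8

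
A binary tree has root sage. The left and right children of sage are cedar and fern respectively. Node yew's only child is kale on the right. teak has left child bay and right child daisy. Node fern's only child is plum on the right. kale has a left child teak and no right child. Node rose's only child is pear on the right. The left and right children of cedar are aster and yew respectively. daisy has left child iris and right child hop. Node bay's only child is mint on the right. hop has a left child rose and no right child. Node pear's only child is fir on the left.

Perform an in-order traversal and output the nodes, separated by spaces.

In-order visits the left subtree, then the node, then the right subtree.
At sage: go left to cedar.
  At cedar: go left to aster.
    aster is a leaf — visit aster.
  Visit cedar.
  At cedar: go right to yew.
    At yew: no left child.
    Visit yew.
    At yew: go right to kale.
      At kale: go left to teak.
        At teak: go left to bay.
          At bay: no left child.
          Visit bay.
          At bay: go right to mint.
            mint is a leaf — visit mint.
        Visit teak.
        At teak: go right to daisy.
          At daisy: go left to iris.
            iris is a leaf — visit iris.
          Visit daisy.
          At daisy: go right to hop.
            At hop: go left to rose.
              At rose: no left child.
              Visit rose.
              At rose: go right to pear.
                At pear: go left to fir.
                  fir is a leaf — visit fir.
                Visit pear.
                At pear: no right child.
            Visit hop.
            At hop: no right child.
      Visit kale.
      At kale: no right child.
Visit sage.
At sage: go right to fern.
  At fern: no left child.
  Visit fern.
  At fern: go right to plum.
    plum is a leaf — visit plum.

aster cedar yew bay mint teak iris daisy rose fir pear hop kale sage fern plum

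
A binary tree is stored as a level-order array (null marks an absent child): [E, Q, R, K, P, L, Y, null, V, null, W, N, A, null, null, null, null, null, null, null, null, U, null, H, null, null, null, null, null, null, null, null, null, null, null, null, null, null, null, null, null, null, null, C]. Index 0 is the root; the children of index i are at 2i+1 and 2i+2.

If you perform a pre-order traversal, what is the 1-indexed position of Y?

Pre-order visits the node, then its left subtree, then its right subtree.
Visit E.
At E: go left to Q.
  Visit Q.
  At Q: go left to K.
    Visit K.
    At K: no left child.
    At K: go right to V.
      V is a leaf — visit V.
  At Q: go right to P.
    Visit P.
    At P: no left child.
    At P: go right to W.
      Visit W.
      At W: go left to U.
        Visit U.
        At U: go left to C.
          C is a leaf — visit C.
        At U: no right child.
      At W: no right child.
At E: go right to R.
  Visit R.
  At R: go left to L.
    Visit L.
    At L: go left to N.
      Visit N.
      At N: go left to H.
        H is a leaf — visit H.
      At N: no right child.
    At L: go right to A.
      A is a leaf — visit A.
  At R: go right to Y.
    Y is a leaf — visit Y.
Full pre-order sequence: E, Q, K, V, P, W, U, C, R, L, N, H, A, Y.

14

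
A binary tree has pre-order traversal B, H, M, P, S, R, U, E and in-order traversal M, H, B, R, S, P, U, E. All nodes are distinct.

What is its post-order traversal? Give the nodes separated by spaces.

The first element of pre-order is the root; it splits in-order into left and right subtrees.
Root B: left subtree has 2 nodes {M, H}, right has 5 {R, S, P, U, E}.
  Root H: left subtree has 1 node {M}, right has 0 { }.
  Root P: left subtree has 2 nodes {R, S}, right has 2 {U, E}.
    Root S: left subtree has 1 node {R}, right has 0 { }.
    Root U: left subtree has 0 nodes { }, right has 1 {E}.

M H R S E U P B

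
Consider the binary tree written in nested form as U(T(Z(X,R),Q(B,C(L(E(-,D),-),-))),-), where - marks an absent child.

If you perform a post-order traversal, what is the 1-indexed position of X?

Post-order visits the left subtree, then the right subtree, then the node.
At U: go left to T.
  At T: go left to Z.
    At Z: go left to X.
      X is a leaf — visit X.
    At Z: go right to R.
      R is a leaf — visit R.
    Visit Z.
  At T: go right to Q.
    At Q: go left to B.
      B is a leaf — visit B.
    At Q: go right to C.
      At C: go left to L.
        At L: go left to E.
          At E: no left child.
          At E: go right to D.
            D is a leaf — visit D.
          Visit E.
        At L: no right child.
        Visit L.
      At C: no right child.
      Visit C.
    Visit Q.
  Visit T.
At U: no right child.
Visit U.
Full post-order sequence: X, R, Z, B, D, E, L, C, Q, T, U.

1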